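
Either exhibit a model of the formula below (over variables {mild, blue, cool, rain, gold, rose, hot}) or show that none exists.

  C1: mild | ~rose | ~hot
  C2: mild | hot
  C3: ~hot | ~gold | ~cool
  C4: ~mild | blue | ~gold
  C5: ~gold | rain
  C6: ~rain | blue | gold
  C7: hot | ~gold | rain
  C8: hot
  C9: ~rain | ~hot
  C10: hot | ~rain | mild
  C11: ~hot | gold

UNSATISFIABLE

From the singleton clause (hot), hot = 1.
From the singleton clause (~rain), rain = 0.
From the singleton clause (~gold), gold = 0.
But (gold) is also a unit clause — contradiction.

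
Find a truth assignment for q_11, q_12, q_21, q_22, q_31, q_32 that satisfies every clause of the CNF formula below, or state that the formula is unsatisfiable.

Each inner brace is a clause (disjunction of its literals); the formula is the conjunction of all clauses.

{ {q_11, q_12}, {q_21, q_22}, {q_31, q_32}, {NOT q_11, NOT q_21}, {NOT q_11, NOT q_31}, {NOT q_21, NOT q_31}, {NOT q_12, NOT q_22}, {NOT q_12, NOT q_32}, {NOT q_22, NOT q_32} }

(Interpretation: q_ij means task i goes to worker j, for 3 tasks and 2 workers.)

Case q_11 = true:
The clause (NOT q_21) is unit, so q_21 = false.
The clause (q_22) is unit, so q_22 = true.
The clause (NOT q_31) is unit, so q_31 = false.
The clause (q_32) is unit, so q_32 = true.
That conflicts with the unit clause (NOT q_32).
So q_11 must be the other value — set q_11 = false.
The clause (q_12) is unit, so q_12 = true.
The clause (NOT q_22) is unit, so q_22 = false.
The clause (q_21) is unit, so q_21 = true.
The clause (NOT q_31) is unit, so q_31 = false.
The clause (q_32) is unit, so q_32 = true.
That conflicts with the unit clause (NOT q_32).
Neither q_11 = true nor q_11 = false works.

UNSATISFIABLE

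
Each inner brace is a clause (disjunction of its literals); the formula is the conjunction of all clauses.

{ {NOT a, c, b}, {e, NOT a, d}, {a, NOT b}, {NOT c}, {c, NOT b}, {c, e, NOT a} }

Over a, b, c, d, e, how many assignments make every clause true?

There are 2^5 = 32 truth assignments over (a, b, c, d, e).
Split on a. With a = true, the clauses containing a are satisfied and NOT a drops from the rest; 0 of the 2^4 = 16 assignments to the other variables satisfy what remains.
With a = false, by the same count on the reduced clause set, 4 assignments work.
(One model: a=F, b=F, c=F, d=F, e=F.)
Total: 0 + 4 = 4.

4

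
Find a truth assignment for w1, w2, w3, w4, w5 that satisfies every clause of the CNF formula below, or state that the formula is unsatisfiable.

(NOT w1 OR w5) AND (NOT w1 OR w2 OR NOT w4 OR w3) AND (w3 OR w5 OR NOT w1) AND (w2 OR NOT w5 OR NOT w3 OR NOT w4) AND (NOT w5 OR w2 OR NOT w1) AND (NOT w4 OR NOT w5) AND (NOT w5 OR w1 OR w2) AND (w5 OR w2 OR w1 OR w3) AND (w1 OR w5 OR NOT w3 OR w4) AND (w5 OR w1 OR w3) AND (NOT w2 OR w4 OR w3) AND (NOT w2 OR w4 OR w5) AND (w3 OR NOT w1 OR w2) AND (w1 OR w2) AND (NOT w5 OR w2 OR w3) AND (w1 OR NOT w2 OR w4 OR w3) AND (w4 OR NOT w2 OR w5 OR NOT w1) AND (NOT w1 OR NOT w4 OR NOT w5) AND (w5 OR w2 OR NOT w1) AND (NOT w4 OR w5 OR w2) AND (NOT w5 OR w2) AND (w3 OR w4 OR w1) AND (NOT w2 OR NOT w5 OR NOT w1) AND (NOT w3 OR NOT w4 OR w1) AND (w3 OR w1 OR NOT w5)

Case w1 = false:
(w2) alone gives w2 = true.
Case w4 = false:
(w3) alone gives w3 = true.
(w5) alone gives w5 = true.
This assignment satisfies each clause.

w1: false; w2: true; w3: true; w4: false; w5: true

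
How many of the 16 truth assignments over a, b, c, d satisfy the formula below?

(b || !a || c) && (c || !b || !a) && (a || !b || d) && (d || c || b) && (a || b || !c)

There are 2^4 = 16 truth assignments over (a, b, c, d).
Check each against the 5 clauses (columns in the order a, b, c, d):
  F F F F  ✗ fails (d || c || b)
  F F F T  ✓ satisfies all
  F F T F  ✗ fails (a || b || !c)
  F F T T  ✗ fails (a || b || !c)
  F T F F  ✗ fails (a || !b || d)
  F T F T  ✓ satisfies all
  F T T F  ✗ fails (a || !b || d)
  F T T T  ✓ satisfies all
  T F F F  ✗ fails (b || !a || c)
  T F F T  ✗ fails (b || !a || c)
  T F T F  ✓ satisfies all
  T F T T  ✓ satisfies all
  T T F F  ✗ fails (c || !b || !a)
  T T F T  ✗ fails (c || !b || !a)
  T T T F  ✓ satisfies all
  T T T T  ✓ satisfies all
7 of the 16 rows are models.

7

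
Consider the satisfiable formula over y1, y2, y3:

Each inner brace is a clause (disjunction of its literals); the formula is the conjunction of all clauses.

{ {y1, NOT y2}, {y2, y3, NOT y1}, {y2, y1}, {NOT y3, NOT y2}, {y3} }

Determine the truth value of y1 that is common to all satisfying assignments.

True

Suppose y1 = false.
Unit clause (NOT y2) forces y2 = false.
Now (y2) is unsatisfied and unit — conflict.
So every satisfying assignment has y1 = True.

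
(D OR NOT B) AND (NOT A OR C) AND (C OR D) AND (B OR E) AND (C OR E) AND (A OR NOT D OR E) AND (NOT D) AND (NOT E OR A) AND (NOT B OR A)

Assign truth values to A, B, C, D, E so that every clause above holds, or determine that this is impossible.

Unit clause (NOT D) forces D = false.
Unit clause (NOT B) forces B = false.
Unit clause (C) forces C = true.
Unit clause (E) forces E = true.
Unit clause (A) forces A = true.
Every clause now holds.

A: true; B: false; C: true; D: false; E: true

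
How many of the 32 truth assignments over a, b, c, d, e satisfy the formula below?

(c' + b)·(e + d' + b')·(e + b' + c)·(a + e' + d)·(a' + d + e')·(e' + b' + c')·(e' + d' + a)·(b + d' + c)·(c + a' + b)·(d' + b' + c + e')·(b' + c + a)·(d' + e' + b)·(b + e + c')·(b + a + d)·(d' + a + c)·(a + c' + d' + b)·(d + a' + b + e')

2

There are 2^5 = 32 truth assignments over (a, b, c, d, e).
Split on e. With e = 1, the clauses containing e are satisfied and e' drops from the rest; 0 of the 2^4 = 16 assignments to the other variables satisfy what remains.
With e = 0, by the same count on the reduced clause set, 2 assignments work.
(One model: a=F, b=T, c=T, d=F, e=F.)
Total: 0 + 2 = 2.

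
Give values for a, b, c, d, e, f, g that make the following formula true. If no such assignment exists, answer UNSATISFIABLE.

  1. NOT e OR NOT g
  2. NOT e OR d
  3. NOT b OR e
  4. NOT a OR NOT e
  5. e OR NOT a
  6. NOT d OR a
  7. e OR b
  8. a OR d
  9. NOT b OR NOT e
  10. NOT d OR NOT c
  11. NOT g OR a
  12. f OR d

UNSATISFIABLE

Branch on e: set e = false.
(NOT b) alone gives b = false.
But (b) is also a unit clause — contradiction.
Backtrack on e: now try e = true.
(NOT g) alone gives g = false.
(d) alone gives d = true.
(NOT a) alone gives a = false.
But (a) is also a unit clause — contradiction.
Either choice for e ends in contradiction.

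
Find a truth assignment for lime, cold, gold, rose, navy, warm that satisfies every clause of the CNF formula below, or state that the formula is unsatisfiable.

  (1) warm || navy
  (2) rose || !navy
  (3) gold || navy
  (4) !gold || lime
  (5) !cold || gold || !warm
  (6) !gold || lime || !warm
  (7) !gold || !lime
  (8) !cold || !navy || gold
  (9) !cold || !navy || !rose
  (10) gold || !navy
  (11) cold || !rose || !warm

Branch on warm: set warm = true.
Branch on rose: set rose = true.
(cold) alone gives cold = true.
(gold) alone gives gold = true.
(lime) alone gives lime = true.
Now (!lime) is unsatisfied and unit — conflict.
Undo rose and try rose = false.
(!navy) alone gives navy = false.
(gold) alone gives gold = true.
(lime) alone gives lime = true.
Now (!lime) is unsatisfied and unit — conflict.
Both values of rose lead to a conflict.
Undo warm and try warm = false.
(navy) alone gives navy = true.
(rose) alone gives rose = true.
(!cold) alone gives cold = false.
(gold) alone gives gold = true.
(lime) alone gives lime = true.
Now (!lime) is unsatisfied and unit — conflict.
Both values of warm lead to a conflict.

UNSATISFIABLE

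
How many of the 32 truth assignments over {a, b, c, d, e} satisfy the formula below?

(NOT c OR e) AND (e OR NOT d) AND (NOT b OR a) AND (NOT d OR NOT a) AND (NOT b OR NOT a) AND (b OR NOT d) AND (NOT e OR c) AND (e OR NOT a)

3

There are 2^5 = 32 truth assignments over (a, b, c, d, e).
Split on e. With e = true, the clauses containing e are satisfied and NOT e drops from the rest; 2 of the 2^4 = 16 assignments to the other variables satisfy what remains.
With e = false, by the same count on the reduced clause set, 1 assignment works.
(One model: a=F, b=F, c=F, d=F, e=F.)
Total: 2 + 1 = 3.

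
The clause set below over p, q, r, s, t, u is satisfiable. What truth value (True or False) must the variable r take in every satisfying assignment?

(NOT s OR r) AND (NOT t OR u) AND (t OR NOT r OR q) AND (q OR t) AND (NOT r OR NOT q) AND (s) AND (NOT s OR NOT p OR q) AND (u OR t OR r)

Suppose r = false.
(NOT s) alone gives s = false.
But (s) is also a unit clause — contradiction.
So every satisfying assignment has r = True.

True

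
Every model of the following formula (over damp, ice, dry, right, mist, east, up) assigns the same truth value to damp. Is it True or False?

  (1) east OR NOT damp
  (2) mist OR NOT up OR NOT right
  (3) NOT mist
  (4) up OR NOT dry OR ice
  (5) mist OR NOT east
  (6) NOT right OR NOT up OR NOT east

Suppose damp = true.
(east) alone gives east = true.
(NOT mist) alone gives mist = false.
Now (mist) is unsatisfied and unit — conflict.
So every satisfying assignment has damp = False.

False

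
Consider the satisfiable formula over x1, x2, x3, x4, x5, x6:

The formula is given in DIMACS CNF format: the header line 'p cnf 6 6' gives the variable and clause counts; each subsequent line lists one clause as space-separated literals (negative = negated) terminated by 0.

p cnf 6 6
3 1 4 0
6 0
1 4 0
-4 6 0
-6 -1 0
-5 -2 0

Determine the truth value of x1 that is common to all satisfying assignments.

Suppose x1 = True.
The clause (x6) is unit, so x6 = True.
That conflicts with the unit clause (¬x6).
So every satisfying assignment has x1 = False.

False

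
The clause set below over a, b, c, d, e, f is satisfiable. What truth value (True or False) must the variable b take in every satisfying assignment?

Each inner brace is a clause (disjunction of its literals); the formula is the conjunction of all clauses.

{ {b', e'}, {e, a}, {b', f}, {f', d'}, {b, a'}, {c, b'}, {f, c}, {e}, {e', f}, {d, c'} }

False

Suppose b = 1.
The clause (e') is unit, so e = 0.
But (e) is also a unit clause — contradiction.
So every satisfying assignment has b = False.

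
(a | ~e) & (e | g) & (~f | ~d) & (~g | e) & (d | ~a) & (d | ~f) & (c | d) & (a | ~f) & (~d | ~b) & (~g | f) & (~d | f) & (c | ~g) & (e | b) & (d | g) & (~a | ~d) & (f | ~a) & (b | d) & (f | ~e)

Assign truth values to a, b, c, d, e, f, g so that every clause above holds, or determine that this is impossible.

Case a = 1:
Unit clause (d) forces d = 1.
That conflicts with the unit clause (~d).
Undo a and try a = 0.
Unit clause (~e) forces e = 0.
Unit clause (g) forces g = 1.
That conflicts with the unit clause (~g).
Either choice for a ends in contradiction.

UNSATISFIABLE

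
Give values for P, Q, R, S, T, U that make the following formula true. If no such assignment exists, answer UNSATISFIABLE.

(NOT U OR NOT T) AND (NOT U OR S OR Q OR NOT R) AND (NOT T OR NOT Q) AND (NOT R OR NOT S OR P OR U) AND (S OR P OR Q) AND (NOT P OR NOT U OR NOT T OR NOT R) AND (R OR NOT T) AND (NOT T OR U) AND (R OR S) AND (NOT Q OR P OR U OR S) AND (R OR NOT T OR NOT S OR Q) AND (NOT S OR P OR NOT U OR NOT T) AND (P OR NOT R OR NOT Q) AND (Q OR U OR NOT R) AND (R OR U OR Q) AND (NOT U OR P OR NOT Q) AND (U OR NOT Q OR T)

Case U = true:
(NOT T) alone gives T = false.
Case R = true:
Case S = true:
Case P = false:
(NOT Q) alone gives Q = false.
All clauses are satisfied.

P ↦ false; Q ↦ false; R ↦ true; S ↦ true; T ↦ false; U ↦ true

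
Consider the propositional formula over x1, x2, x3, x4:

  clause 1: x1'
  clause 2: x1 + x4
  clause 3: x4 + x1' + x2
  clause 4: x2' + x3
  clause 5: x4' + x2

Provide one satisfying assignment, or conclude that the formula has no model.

(x1') alone gives x1 = 0.
(x4) alone gives x4 = 1.
(x2) alone gives x2 = 1.
(x3) alone gives x3 = 1.
Every clause now holds.

x1=0, x2=1, x3=1, x4=1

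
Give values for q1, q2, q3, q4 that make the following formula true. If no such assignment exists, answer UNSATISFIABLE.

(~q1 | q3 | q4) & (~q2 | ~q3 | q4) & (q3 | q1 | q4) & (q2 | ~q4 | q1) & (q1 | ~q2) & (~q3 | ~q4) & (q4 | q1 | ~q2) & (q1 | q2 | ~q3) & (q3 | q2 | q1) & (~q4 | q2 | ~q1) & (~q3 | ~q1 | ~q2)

Suppose q1 = 1.
Suppose q3 = 0.
The clause (q4) is unit, so q4 = 1.
The clause (q2) is unit, so q2 = 1.
All clauses are satisfied.

q1 ↦ 1, q2 ↦ 1, q3 ↦ 0, q4 ↦ 1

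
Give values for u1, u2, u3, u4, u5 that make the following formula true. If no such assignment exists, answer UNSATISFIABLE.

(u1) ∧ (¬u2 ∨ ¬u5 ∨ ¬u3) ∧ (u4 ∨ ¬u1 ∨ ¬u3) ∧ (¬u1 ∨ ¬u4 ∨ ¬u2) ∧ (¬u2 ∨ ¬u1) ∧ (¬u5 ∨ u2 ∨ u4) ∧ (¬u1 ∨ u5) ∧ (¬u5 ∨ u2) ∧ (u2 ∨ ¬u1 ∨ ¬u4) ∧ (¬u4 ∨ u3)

UNSATISFIABLE

The clause (u1) is unit, so u1 = True.
The clause (¬u2) is unit, so u2 = False.
The clause (u5) is unit, so u5 = True.
But (¬u5) is also a unit clause — contradiction.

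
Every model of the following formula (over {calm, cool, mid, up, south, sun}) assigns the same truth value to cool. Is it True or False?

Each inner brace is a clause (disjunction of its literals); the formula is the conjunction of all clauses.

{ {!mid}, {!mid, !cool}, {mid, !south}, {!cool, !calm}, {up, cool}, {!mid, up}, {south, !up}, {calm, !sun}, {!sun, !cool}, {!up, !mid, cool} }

True

Suppose cool = false.
(!mid) alone gives mid = false.
(!south) alone gives south = false.
(up) alone gives up = true.
That conflicts with the unit clause (!up).
So every satisfying assignment has cool = True.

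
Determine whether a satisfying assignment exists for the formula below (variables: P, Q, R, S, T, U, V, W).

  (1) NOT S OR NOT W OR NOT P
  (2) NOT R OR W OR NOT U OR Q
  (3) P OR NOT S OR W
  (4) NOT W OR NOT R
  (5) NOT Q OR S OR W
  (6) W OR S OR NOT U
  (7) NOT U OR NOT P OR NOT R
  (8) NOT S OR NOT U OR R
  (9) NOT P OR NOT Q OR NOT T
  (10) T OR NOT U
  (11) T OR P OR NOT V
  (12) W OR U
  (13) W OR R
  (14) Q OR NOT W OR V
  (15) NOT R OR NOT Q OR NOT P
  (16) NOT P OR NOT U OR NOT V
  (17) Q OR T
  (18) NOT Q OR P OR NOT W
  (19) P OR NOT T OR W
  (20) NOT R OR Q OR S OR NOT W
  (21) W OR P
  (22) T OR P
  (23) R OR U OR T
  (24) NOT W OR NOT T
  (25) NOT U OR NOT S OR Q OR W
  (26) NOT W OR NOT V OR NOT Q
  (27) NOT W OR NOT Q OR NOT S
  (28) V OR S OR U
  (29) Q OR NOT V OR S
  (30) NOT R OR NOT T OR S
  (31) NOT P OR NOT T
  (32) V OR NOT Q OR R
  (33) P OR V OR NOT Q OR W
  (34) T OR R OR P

Try W = false.
(U) alone gives U = true.
(S) alone gives S = true.
(P) alone gives P = true.
(NOT R) alone gives R = false.
That conflicts with the unit clause (R).
Backtrack on W: now try W = true.
(NOT R) alone gives R = false.
(NOT T) alone gives T = false.
(NOT U) alone gives U = false.
That conflicts with the unit clause (U).
Either choice for W ends in contradiction.
No assignment satisfies every clause.

No, unsatisfiable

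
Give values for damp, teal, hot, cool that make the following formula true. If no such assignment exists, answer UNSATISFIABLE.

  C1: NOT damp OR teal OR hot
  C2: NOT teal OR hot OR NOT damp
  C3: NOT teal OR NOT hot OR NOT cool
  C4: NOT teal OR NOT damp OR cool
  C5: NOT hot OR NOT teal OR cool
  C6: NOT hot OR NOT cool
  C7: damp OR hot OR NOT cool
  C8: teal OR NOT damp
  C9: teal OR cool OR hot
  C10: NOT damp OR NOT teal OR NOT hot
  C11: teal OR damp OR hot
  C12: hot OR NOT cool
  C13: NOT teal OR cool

Branch on hot: set hot = true.
The clause (NOT cool) is unit, so cool = false.
The clause (NOT teal) is unit, so teal = false.
The clause (NOT damp) is unit, so damp = false.
This assignment satisfies each clause.

damp=false, teal=false, hot=true, cool=false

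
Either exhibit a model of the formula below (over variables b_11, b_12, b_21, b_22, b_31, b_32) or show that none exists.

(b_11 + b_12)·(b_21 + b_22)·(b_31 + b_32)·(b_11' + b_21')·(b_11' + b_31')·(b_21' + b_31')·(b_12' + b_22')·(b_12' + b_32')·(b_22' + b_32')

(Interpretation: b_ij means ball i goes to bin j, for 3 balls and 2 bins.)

UNSATISFIABLE

Case b_11 = 1:
Unit clause (b_21') forces b_21 = 0.
Unit clause (b_22) forces b_22 = 1.
Unit clause (b_31') forces b_31 = 0.
Unit clause (b_32) forces b_32 = 1.
Now (b_32') is unsatisfied and unit — conflict.
Undo b_11 and try b_11 = 0.
Unit clause (b_12) forces b_12 = 1.
Unit clause (b_22') forces b_22 = 0.
Unit clause (b_21) forces b_21 = 1.
Unit clause (b_31') forces b_31 = 0.
Unit clause (b_32) forces b_32 = 1.
Now (b_32') is unsatisfied and unit — conflict.
Both values of b_11 lead to a conflict.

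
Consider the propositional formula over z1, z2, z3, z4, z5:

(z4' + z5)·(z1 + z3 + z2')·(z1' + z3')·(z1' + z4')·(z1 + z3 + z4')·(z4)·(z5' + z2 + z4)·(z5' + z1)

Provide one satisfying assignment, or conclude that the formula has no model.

(z4) alone gives z4 = 1.
(z5) alone gives z5 = 1.
(z1') alone gives z1 = 0.
Now (z1) is unsatisfied and unit — conflict.

UNSATISFIABLE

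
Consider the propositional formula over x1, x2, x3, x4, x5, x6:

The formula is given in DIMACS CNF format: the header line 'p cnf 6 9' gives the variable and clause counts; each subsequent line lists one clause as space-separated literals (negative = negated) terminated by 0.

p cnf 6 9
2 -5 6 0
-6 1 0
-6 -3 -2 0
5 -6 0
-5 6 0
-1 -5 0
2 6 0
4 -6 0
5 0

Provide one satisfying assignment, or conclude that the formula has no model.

The clause (x5) is unit, so x5 = True.
The clause (x6) is unit, so x6 = True.
The clause (x1) is unit, so x1 = True.
But (¬x1) is also a unit clause — contradiction.

UNSATISFIABLE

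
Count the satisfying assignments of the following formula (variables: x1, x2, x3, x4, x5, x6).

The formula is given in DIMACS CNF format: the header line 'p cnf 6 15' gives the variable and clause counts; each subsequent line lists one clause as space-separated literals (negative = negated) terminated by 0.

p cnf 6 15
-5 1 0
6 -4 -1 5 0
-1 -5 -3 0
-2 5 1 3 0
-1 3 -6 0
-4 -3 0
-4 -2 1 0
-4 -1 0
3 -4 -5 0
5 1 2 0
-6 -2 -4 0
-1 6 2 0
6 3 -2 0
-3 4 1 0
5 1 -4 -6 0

There are 2^6 = 64 truth assignments over (x1, x2, x3, x4, x5, x6).
Split on x4. With x4 = True, the clauses containing x4 are satisfied and ¬x4 drops from the rest; 0 of the 2^5 = 32 assignments to the other variables satisfy what remains.
With x4 = False, by the same count on the reduced clause set, 3 assignments work.
Total: 0 + 3 = 3.

3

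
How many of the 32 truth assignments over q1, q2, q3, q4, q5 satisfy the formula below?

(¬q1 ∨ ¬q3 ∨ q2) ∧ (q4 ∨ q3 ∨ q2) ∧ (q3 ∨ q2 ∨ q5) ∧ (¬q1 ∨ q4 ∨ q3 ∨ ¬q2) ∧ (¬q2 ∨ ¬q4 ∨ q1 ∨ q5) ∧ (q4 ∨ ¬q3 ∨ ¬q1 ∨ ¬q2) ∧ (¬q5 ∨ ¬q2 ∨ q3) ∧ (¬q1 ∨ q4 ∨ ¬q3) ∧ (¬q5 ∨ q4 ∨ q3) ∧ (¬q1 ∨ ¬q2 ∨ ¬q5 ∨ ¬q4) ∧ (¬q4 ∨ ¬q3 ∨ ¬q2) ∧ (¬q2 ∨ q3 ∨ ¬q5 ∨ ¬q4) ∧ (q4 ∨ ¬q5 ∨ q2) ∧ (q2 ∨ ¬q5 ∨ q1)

There are 2^5 = 32 truth assignments over (q1, q2, q3, q4, q5).
Split on q4. With q4 = True, the clauses containing q4 are satisfied and ¬q4 drops from the rest; 3 of the 2^4 = 16 assignments to the other variables satisfy what remains.
With q4 = False, by the same count on the reduced clause set, 4 assignments work.
(One model: q1=F, q2=F, q3=T, q4=F, q5=F.)
Total: 3 + 4 = 7.

7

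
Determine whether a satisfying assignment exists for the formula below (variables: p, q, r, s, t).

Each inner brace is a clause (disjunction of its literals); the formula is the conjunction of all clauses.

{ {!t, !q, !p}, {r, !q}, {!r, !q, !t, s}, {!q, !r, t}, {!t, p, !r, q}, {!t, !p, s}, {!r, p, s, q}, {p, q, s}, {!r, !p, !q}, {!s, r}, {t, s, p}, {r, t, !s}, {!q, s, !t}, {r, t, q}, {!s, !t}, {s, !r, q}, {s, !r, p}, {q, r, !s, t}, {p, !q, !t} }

Satisfiable

Branch on r: set r = true.
Branch on q: set q = false.
From the singleton clause (s), s = true.
From the singleton clause (!t), t = false.
All clauses hold; p can take either value.
A satisfying assignment: p ↦ true; q ↦ false; r ↦ true; s ↦ true; t ↦ false.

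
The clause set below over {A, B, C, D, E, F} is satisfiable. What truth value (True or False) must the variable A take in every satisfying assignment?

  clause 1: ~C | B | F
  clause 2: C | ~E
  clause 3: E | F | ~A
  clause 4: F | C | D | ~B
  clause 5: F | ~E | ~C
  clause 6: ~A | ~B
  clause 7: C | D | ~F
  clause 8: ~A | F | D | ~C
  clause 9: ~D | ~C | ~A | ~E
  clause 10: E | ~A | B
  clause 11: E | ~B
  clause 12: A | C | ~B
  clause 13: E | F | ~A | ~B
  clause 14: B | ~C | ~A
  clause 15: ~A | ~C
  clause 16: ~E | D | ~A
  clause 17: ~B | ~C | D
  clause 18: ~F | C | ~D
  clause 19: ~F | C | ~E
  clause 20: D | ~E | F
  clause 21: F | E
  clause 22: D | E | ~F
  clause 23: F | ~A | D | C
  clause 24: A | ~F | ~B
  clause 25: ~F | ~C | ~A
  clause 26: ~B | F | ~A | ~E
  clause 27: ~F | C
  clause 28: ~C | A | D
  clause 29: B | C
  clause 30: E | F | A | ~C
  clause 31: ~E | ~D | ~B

Suppose A = 1.
The clause (~B) is unit, so B = 0.
The clause (E) is unit, so E = 1.
The clause (C) is unit, so C = 1.
That conflicts with the unit clause (~C).
So every satisfying assignment has A = False.

False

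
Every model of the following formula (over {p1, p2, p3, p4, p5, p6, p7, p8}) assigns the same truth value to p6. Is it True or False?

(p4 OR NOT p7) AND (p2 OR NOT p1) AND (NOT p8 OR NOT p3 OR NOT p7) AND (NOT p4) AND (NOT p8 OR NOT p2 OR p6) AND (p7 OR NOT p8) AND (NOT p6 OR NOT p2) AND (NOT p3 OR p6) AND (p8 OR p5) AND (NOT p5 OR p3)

True

Suppose p6 = false.
The clause (NOT p4) is unit, so p4 = false.
The clause (NOT p7) is unit, so p7 = false.
The clause (NOT p8) is unit, so p8 = false.
The clause (NOT p3) is unit, so p3 = false.
The clause (p5) is unit, so p5 = true.
Now (NOT p5) is unsatisfied and unit — conflict.
So every satisfying assignment has p6 = True.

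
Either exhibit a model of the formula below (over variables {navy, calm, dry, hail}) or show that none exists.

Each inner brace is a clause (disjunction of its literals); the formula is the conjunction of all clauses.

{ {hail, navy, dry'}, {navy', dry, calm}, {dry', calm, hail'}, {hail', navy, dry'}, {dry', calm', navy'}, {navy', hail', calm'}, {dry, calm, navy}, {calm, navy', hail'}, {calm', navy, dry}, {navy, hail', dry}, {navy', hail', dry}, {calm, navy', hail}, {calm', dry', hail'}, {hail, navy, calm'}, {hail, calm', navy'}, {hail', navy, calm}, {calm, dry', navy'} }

UNSATISFIABLE

Suppose hail = 1.
Suppose dry = 0.
(navy) alone gives navy = 1.
That conflicts with the unit clause (navy').
Undo dry and try dry = 1.
(calm) alone gives calm = 1.
That conflicts with the unit clause (calm').
Either choice for dry ends in contradiction.
Undo hail and try hail = 0.
Suppose navy = 1.
(calm) alone gives calm = 1.
That conflicts with the unit clause (calm').
Undo navy and try navy = 0.
(dry') alone gives dry = 0.
(calm) alone gives calm = 1.
That conflicts with the unit clause (calm').
Either choice for navy ends in contradiction.
Either choice for hail ends in contradiction.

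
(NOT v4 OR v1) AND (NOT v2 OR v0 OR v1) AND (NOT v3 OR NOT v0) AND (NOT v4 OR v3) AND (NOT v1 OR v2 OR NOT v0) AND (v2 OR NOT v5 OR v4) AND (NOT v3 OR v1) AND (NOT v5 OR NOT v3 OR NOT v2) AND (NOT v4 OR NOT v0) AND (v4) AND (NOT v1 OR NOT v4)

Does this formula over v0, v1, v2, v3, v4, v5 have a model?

No

The clause (v4) is unit, so v4 = true.
The clause (v1) is unit, so v1 = true.
But (NOT v1) is also a unit clause — contradiction.
No assignment satisfies every clause.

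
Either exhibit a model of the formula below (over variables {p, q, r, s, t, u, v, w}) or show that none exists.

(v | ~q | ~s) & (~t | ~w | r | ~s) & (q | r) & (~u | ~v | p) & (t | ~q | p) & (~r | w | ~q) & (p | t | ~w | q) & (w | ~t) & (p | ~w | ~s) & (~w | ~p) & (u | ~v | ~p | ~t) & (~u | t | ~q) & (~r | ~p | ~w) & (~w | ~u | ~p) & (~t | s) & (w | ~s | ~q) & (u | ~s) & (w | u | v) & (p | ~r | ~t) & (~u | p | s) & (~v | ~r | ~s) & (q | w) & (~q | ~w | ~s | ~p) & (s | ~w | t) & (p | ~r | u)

p ↦ 1, q ↦ 1, r ↦ 0, s ↦ 0, t ↦ 0, u ↦ 0, v ↦ 1, w ↦ 0

Suppose q = 1.
Suppose v = 1.
Suppose u = 0.
From the singleton clause (~s), s = 0.
From the singleton clause (~t), t = 0.
From the singleton clause (p), p = 1.
From the singleton clause (~w), w = 0.
From the singleton clause (~r), r = 0.
Every clause now holds.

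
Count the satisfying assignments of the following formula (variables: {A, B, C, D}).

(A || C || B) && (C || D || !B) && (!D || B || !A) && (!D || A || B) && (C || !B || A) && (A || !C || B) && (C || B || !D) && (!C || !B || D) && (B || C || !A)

4

There are 2^4 = 16 truth assignments over (A, B, C, D).
Check each against the 9 clauses (columns in the order A, B, C, D):
  F F F F  ✗ fails (A || C || B)
  F F F T  ✗ fails (A || C || B)
  F F T F  ✗ fails (A || !C || B)
  F F T T  ✗ fails (!D || A || B)
  F T F F  ✗ fails (C || D || !B)
  F T F T  ✗ fails (C || !B || A)
  F T T F  ✗ fails (!C || !B || D)
  F T T T  ✓ satisfies all
  T F F F  ✗ fails (B || C || !A)
  T F F T  ✗ fails (!D || B || !A)
  T F T F  ✓ satisfies all
  T F T T  ✗ fails (!D || B || !A)
  T T F F  ✗ fails (C || D || !B)
  T T F T  ✓ satisfies all
  T T T F  ✗ fails (!C || !B || D)
  T T T T  ✓ satisfies all
4 of the 16 rows are models.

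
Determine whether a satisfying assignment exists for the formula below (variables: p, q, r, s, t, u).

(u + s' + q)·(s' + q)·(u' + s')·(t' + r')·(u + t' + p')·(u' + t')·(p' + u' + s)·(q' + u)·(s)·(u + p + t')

No, unsatisfiable

From the singleton clause (s), s = 1.
From the singleton clause (q), q = 1.
From the singleton clause (u'), u = 0.
Now (u) is unsatisfied and unit — conflict.
No assignment satisfies every clause.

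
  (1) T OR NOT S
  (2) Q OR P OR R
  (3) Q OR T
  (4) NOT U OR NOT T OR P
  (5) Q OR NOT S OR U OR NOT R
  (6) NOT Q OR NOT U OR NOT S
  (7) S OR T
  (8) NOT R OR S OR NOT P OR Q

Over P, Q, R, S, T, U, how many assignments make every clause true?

There are 2^6 = 64 truth assignments over (P, Q, R, S, T, U).
Split on R. With R = true, the clauses containing R are satisfied and NOT R drops from the rest; 7 of the 2^5 = 32 assignments to the other variables satisfy what remains.
With R = false, by the same count on the reduced clause set, 9 assignments work.
Total: 7 + 9 = 16.

16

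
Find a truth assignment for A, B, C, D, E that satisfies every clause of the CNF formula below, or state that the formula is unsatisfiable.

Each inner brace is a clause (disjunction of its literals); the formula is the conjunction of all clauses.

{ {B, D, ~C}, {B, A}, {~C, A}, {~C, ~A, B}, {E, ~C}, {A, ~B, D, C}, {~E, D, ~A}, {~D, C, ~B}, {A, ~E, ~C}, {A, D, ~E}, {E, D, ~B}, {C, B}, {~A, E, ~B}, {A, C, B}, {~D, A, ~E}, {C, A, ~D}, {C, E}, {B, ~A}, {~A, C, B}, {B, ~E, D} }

A=1; B=1; C=1; D=1; E=1

Branch on B: set B = 1.
Branch on C: set C = 1.
The clause (A) is unit, so A = 1.
The clause (E) is unit, so E = 1.
The clause (D) is unit, so D = 1.
All clauses are satisfied.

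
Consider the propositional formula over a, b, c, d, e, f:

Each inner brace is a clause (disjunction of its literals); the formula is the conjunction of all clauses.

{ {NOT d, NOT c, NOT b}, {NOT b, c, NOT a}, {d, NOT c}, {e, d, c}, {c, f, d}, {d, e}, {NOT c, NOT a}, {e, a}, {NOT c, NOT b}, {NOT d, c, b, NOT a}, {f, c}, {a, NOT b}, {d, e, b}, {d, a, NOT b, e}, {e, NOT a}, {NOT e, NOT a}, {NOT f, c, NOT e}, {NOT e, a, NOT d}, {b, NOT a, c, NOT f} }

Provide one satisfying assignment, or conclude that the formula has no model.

Case d = true:
Case c = false:
From the singleton clause (f), f = true.
From the singleton clause (NOT e), e = false.
From the singleton clause (a), a = true.
But (NOT a) is also a unit clause — contradiction.
Backtrack on c: now try c = true.
From the singleton clause (NOT b), b = false.
From the singleton clause (NOT a), a = false.
From the singleton clause (e), e = true.
But (NOT e) is also a unit clause — contradiction.
Either choice for c ends in contradiction.
Backtrack on d: now try d = false.
From the singleton clause (NOT c), c = false.
From the singleton clause (e), e = true.
From the singleton clause (f), f = true.
But (NOT f) is also a unit clause — contradiction.
Either choice for d ends in contradiction.

UNSATISFIABLE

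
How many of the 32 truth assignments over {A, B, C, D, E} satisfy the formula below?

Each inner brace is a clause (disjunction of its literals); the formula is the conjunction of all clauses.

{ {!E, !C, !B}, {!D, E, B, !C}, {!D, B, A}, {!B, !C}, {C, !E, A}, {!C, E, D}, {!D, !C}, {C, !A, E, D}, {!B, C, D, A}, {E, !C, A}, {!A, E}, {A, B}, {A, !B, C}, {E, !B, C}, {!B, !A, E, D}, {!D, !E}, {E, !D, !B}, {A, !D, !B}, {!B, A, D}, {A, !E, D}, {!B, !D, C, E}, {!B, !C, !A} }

There are 2^5 = 32 truth assignments over (A, B, C, D, E).
Split on A. With A = true, the clauses containing A are satisfied and !A drops from the rest; 3 of the 2^4 = 16 assignments to the other variables satisfy what remains.
With A = false, by the same count on the reduced clause set, 0 assignments work.
Total: 3 + 0 = 3.

3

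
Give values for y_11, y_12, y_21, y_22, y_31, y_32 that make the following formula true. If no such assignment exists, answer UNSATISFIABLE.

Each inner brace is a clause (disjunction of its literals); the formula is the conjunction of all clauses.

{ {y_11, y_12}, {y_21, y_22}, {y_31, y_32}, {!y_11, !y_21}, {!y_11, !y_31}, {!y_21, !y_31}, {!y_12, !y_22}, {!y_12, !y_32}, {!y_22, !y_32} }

Case y_11 = true:
(!y_21) alone gives y_21 = false.
(y_22) alone gives y_22 = true.
(!y_31) alone gives y_31 = false.
(y_32) alone gives y_32 = true.
But (!y_32) is also a unit clause — contradiction.
Undo y_11 and try y_11 = false.
(y_12) alone gives y_12 = true.
(!y_22) alone gives y_22 = false.
(y_21) alone gives y_21 = true.
(!y_31) alone gives y_31 = false.
(y_32) alone gives y_32 = true.
But (!y_32) is also a unit clause — contradiction.
Either choice for y_11 ends in contradiction.

UNSATISFIABLE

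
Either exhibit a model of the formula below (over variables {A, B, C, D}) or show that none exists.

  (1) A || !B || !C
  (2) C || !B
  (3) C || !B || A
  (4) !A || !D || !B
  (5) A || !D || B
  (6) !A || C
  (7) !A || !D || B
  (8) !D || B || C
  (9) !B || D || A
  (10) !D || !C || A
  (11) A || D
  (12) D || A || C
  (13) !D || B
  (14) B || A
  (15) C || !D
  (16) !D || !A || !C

Suppose C = true.
Suppose A = true.
The clause (!D) is unit, so D = false.
Every clause is now satisfied; B is unconstrained.

A: true,  B: false,  C: true,  D: false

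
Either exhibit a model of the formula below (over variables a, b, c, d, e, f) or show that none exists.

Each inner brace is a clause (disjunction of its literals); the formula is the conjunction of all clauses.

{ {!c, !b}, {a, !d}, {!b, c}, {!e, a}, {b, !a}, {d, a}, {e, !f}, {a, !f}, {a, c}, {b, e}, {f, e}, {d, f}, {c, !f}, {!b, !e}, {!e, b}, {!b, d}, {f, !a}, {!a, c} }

Branch on c: set c = false.
(!b) alone gives b = false.
(!a) alone gives a = false.
But (a) is also a unit clause — contradiction.
So c must be the other value — set c = true.
(!b) alone gives b = false.
(!a) alone gives a = false.
(!d) alone gives d = false.
But (d) is also a unit clause — contradiction.
Either choice for c ends in contradiction.

UNSATISFIABLE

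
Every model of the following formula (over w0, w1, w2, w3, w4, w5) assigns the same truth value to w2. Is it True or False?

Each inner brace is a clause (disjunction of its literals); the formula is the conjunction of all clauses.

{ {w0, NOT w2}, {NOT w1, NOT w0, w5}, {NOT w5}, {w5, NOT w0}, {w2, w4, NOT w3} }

Suppose w2 = true.
From the singleton clause (w0), w0 = true.
From the singleton clause (NOT w5), w5 = false.
That conflicts with the unit clause (w5).
So every satisfying assignment has w2 = False.

False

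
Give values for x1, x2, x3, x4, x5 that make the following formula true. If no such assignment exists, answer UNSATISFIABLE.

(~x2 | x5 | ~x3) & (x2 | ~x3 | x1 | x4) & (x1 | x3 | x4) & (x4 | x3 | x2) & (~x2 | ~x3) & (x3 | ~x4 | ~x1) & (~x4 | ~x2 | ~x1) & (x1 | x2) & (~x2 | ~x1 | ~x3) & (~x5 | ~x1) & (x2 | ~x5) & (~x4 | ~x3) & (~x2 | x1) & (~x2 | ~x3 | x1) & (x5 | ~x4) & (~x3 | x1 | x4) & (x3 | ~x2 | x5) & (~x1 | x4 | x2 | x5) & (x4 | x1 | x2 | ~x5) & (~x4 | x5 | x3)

Branch on x2: set x2 = 0.
(x1) alone gives x1 = 1.
(~x5) alone gives x5 = 0.
(~x4) alone gives x4 = 0.
That conflicts with the unit clause (x4).
That branch fails; take x2 = 1 instead.
(~x3) alone gives x3 = 0.
(x1) alone gives x1 = 1.
(~x4) alone gives x4 = 0.
(~x5) alone gives x5 = 0.
That conflicts with the unit clause (x5).
Neither x2 = 1 nor x2 = 0 works.

UNSATISFIABLE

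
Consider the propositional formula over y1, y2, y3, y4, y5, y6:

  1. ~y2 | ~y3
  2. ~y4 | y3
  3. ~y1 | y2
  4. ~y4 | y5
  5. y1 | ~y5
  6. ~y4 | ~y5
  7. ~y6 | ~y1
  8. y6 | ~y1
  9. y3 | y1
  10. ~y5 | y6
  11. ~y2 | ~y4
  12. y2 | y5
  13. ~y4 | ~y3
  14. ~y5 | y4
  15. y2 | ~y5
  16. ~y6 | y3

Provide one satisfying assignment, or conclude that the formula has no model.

UNSATISFIABLE

Suppose y2 = 0.
Unit clause (~y1) forces y1 = 0.
Unit clause (~y5) forces y5 = 0.
That conflicts with the unit clause (y5).
Undo y2 and try y2 = 1.
Unit clause (~y3) forces y3 = 0.
Unit clause (~y4) forces y4 = 0.
Unit clause (y1) forces y1 = 1.
Unit clause (~y6) forces y6 = 0.
That conflicts with the unit clause (y6).
Either choice for y2 ends in contradiction.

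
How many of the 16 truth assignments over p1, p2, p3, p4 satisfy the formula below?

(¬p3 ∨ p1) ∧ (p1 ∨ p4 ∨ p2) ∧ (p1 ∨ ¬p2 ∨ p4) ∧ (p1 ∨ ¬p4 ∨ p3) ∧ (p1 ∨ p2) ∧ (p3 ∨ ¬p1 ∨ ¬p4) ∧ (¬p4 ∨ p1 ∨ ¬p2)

6

There are 2^4 = 16 truth assignments over (p1, p2, p3, p4).
Check each against the 7 clauses (columns in the order p1, p2, p3, p4):
  F F F F  ✗ fails (p1 ∨ p4 ∨ p2)
  F F F T  ✗ fails (p1 ∨ ¬p4 ∨ p3)
  F F T F  ✗ fails (¬p3 ∨ p1)
  F F T T  ✗ fails (¬p3 ∨ p1)
  F T F F  ✗ fails (p1 ∨ ¬p2 ∨ p4)
  F T F T  ✗ fails (p1 ∨ ¬p4 ∨ p3)
  F T T F  ✗ fails (¬p3 ∨ p1)
  F T T T  ✗ fails (¬p3 ∨ p1)
  T F F F  ✓ satisfies all
  T F F T  ✗ fails (p3 ∨ ¬p1 ∨ ¬p4)
  T F T F  ✓ satisfies all
  T F T T  ✓ satisfies all
  T T F F  ✓ satisfies all
  T T F T  ✗ fails (p3 ∨ ¬p1 ∨ ¬p4)
  T T T F  ✓ satisfies all
  T T T T  ✓ satisfies all
6 of the 16 rows are models.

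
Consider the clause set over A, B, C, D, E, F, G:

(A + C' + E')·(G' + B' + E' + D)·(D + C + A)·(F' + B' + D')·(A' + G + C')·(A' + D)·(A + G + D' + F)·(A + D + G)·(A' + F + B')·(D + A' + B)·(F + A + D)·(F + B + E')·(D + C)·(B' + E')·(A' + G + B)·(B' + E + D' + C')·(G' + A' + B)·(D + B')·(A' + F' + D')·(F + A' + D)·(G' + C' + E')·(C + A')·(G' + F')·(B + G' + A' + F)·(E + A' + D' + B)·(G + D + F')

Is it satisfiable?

Branch on A: set A = 0.
Branch on C: set C = 0.
From the singleton clause (D), D = 1.
Branch on F: set F = 0.
From the singleton clause (G), G = 1.
Branch on B: set B = 1.
From the singleton clause (E'), E = 0.
All clauses are satisfied.
A satisfying assignment: A=0,  B=1,  C=0,  D=1,  E=0,  F=0,  G=1.

Satisfiable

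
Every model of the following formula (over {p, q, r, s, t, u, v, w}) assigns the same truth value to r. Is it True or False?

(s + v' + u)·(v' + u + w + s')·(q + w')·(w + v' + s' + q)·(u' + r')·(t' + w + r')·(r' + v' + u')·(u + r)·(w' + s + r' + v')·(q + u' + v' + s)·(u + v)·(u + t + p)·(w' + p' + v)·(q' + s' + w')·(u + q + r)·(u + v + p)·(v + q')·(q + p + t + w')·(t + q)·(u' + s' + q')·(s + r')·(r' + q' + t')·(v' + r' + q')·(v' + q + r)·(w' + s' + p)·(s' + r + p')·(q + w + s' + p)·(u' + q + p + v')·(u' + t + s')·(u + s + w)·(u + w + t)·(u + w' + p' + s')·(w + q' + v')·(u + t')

False

Suppose r = 1.
Unit clause (u') forces u = 0.
Unit clause (v) forces v = 1.
Unit clause (s) forces s = 1.
Unit clause (w) forces w = 1.
Unit clause (q) forces q = 1.
But (q') is also a unit clause — contradiction.
So every satisfying assignment has r = False.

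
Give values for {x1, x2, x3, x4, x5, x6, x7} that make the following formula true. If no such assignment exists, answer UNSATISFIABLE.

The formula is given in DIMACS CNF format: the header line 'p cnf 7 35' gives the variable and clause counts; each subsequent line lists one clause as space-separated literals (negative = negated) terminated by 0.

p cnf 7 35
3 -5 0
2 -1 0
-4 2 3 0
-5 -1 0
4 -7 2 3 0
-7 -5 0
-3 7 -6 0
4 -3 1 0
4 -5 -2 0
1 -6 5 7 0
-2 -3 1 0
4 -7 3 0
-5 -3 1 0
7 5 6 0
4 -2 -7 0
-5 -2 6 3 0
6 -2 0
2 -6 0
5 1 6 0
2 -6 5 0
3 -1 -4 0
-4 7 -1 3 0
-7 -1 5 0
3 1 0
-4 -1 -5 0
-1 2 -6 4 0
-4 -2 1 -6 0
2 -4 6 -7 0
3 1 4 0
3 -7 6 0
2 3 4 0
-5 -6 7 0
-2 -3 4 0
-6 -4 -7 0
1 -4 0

Branch on x3: set x3 = False.
Unit clause (¬x5) forces x5 = False.
Unit clause (x1) forces x1 = True.
Unit clause (x2) forces x2 = True.
Unit clause (x6) forces x6 = True.
Unit clause (¬x4) forces x4 = False.
Unit clause (¬x7) forces x7 = False.
All clauses are satisfied.

x1=True,  x2=True,  x3=False,  x4=False,  x5=False,  x6=True,  x7=False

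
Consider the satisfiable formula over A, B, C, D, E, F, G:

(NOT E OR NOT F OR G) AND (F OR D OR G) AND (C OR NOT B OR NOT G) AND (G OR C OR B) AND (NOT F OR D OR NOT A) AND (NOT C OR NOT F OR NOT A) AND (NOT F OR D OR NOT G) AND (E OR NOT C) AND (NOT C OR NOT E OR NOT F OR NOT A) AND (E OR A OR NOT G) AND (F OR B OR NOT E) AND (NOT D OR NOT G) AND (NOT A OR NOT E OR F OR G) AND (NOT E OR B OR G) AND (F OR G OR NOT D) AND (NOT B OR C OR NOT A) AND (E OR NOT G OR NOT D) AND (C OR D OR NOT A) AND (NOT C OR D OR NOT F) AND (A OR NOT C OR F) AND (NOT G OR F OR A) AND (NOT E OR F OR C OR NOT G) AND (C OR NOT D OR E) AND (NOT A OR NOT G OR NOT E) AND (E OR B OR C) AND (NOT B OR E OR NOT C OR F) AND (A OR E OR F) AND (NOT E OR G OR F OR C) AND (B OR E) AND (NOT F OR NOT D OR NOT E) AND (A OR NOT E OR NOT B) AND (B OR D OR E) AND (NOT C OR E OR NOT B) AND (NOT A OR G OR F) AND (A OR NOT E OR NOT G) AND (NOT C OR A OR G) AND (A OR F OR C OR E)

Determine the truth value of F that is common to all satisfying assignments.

Suppose F = false.
Suppose D = true.
Unit clause (NOT G) forces G = false.
Now (G) is unsatisfied and unit — conflict.
Undo D and try D = false.
Unit clause (G) forces G = true.
Unit clause (A) forces A = true.
Unit clause (C) forces C = true.
Unit clause (E) forces E = true.
Now (NOT E) is unsatisfied and unit — conflict.
Either choice for D ends in contradiction.
So every satisfying assignment has F = True.

True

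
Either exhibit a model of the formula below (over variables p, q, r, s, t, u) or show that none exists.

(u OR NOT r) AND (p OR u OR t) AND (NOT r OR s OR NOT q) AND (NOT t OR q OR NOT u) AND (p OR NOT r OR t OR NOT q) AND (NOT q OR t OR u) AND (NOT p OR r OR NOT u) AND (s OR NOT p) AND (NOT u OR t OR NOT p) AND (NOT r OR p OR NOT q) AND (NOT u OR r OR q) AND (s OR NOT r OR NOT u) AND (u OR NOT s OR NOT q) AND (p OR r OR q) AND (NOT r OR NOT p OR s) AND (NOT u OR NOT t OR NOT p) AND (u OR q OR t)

Try u = true.
Try t = true.
The clause (q) is unit, so q = true.
The clause (NOT p) is unit, so p = false.
The clause (NOT r) is unit, so r = false.
All clauses hold; s can take either value.

p=false, q=true, r=false, s=false, t=true, u=true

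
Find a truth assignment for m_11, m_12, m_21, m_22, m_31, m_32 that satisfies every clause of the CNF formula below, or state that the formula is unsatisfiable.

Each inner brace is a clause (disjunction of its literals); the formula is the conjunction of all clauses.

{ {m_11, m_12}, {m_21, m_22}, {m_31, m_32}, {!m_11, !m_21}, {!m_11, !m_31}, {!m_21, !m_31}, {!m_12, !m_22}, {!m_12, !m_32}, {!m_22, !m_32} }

UNSATISFIABLE

Case m_11 = true:
Unit clause (!m_21) forces m_21 = false.
Unit clause (m_22) forces m_22 = true.
Unit clause (!m_31) forces m_31 = false.
Unit clause (m_32) forces m_32 = true.
That conflicts with the unit clause (!m_32).
That branch fails; take m_11 = false instead.
Unit clause (m_12) forces m_12 = true.
Unit clause (!m_22) forces m_22 = false.
Unit clause (m_21) forces m_21 = true.
Unit clause (!m_31) forces m_31 = false.
Unit clause (m_32) forces m_32 = true.
That conflicts with the unit clause (!m_32).
Neither m_11 = true nor m_11 = false works.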